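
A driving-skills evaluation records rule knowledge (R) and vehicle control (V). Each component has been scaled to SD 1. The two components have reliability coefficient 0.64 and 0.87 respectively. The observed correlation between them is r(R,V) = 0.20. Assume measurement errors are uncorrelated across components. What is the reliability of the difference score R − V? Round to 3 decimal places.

Var(R−V) = 1 + 1 − 2·0.20 = 2 − 0.4 = 1.6.
With uncorrelated errors the cross-covariances are all true-score covariance, so they carry over unchanged; only the diagonal terms shrink to ρᵢσᵢ².
True-score variance = [0.64 + 0.87] − 0.4 = 1.51 − 0.4 = 1.11.
Reliability = 1.11 / 1.6 = 0.694.

0.694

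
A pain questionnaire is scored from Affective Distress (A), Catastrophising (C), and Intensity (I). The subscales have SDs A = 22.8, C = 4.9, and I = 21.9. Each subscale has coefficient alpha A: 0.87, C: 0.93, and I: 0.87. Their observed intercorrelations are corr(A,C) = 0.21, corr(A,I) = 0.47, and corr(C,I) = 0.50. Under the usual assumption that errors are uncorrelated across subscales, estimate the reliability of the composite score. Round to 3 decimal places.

Var(A+C+I) = 22.8² + 4.9² + 21.9² + 2·[22.8·4.9·0.21 + 22.8·21.9·0.47 + 4.9·21.9·0.50] = 1023.46 + 623.593 = 1647.05.
Because errors are independent across components, Cov(Tᵢ,Tⱼ) = Cov(Xᵢ,Xⱼ); the off-diagonal part of the true-score variance is the same as above.
True-score variance = [22.8²·0.87 + 4.9²·0.93 + 21.9²·0.87] + 623.593 = 891.851 + 623.593 = 1515.44.
Reliability = 1515.44 / 1647.05 = 0.920.

0.920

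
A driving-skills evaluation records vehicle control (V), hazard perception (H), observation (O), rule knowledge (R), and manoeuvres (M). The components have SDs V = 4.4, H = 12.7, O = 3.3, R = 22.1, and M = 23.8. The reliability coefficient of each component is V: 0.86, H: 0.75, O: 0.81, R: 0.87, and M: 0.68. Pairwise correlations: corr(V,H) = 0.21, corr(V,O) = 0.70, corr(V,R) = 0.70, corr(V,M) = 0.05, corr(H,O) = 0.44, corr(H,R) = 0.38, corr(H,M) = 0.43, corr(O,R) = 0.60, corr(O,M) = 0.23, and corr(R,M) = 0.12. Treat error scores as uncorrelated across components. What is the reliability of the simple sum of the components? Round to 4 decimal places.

Var(V+H+O+R+M) = 4.4² + 12.7² + 3.3² + 22.1² + 23.8² + 2·[4.4·12.7·0.21 + 4.4·3.3·0.70 + 4.4·22.1·0.70 + 4.4·23.8·0.05 + 12.7·3.3·0.44 + 12.7·22.1·0.38 + 12.7·23.8·0.43 + 3.3·22.1·0.60 + 3.3·23.8·0.23 + 22.1·23.8·0.12] = 1246.39 + 950.419 = 2196.81.
With uncorrelated errors the cross-covariances are all true-score covariance, so they carry over unchanged; only the diagonal terms shrink to ρᵢσᵢ².
True-score variance = [4.4²·0.86 + 12.7²·0.75 + 3.3²·0.81 + 22.1²·0.87 + 23.8²·0.68] + 950.419 = 956.534 + 950.419 = 1906.95.
Reliability = 1906.95 / 2196.81 = 0.8681.

0.8681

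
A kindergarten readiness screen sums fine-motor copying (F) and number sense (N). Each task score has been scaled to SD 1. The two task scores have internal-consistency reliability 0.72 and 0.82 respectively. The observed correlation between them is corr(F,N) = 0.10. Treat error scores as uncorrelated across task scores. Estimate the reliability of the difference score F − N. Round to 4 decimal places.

Var(F−N) = 1 + 1 − 2·0.10 = 2 − 0.2 = 1.8.
Under uncorrelated errors the observed covariances equal the true-score covariances, so only the own-variance terms attenuate.
True-score variance = [0.72 + 0.82] − 0.2 = 1.54 − 0.2 = 1.34.
Reliability = 1.34 / 1.8 = 0.7444.

0.7444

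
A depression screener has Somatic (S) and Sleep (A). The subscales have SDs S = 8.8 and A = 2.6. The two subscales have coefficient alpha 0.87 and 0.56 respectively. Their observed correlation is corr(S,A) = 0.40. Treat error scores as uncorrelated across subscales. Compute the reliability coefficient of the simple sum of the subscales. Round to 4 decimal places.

Var(S+A) = 8.8² + 2.6² + 2·[8.8·2.6·0.40] = 84.2 + 18.304 = 102.504.
With uncorrelated errors the cross-covariances are all true-score covariance, so they carry over unchanged; only the diagonal terms shrink to ρᵢσᵢ².
True-score variance = [8.8²·0.87 + 2.6²·0.56] + 18.304 = 71.1584 + 18.304 = 89.4624.
Reliability = 89.4624 / 102.504 = 0.8728.

0.8728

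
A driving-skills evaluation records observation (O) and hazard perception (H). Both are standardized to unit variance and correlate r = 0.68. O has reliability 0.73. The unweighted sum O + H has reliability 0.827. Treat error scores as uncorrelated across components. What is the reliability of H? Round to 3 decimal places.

0.689

Var(O+H) = 2 + 2·0.68 = 3.360.
True-score variance = ρ_O + ρ_H + 2·0.68, so 0.827 = (0.73 + ρ_H + 1.36) / 3.360.
ρ_H = 0.827·3.360 − 0.73 − 1.36 = 0.689.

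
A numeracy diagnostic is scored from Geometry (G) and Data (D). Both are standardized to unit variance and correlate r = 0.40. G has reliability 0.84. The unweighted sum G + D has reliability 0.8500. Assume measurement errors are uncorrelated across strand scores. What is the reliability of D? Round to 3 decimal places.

Var(G+D) = 2 + 2·0.40 = 2.800.
True-score variance = ρ_G + ρ_D + 2·0.40, so 0.8500 = (0.84 + ρ_D + 0.80) / 2.800.
ρ_D = 0.8500·2.800 − 0.84 − 0.80 = 0.740.

0.740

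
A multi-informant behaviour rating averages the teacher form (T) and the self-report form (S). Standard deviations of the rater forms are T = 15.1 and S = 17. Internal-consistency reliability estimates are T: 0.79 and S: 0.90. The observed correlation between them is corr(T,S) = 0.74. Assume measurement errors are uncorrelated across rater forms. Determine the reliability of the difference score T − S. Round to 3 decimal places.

Var(T−S) = 15.1² + 17² − 2·15.1·17·0.74 = 517.01 − 379.916 = 137.094.
Because errors are independent across components, Cov(Tᵢ,Tⱼ) = Cov(Xᵢ,Xⱼ); the off-diagonal part of the true-score variance is the same as above.
True-score variance = [15.1²·0.79 + 17²·0.90] − 379.916 = 440.228 − 379.916 = 60.3119.
Reliability = 60.3119 / 137.094 = 0.440.

0.440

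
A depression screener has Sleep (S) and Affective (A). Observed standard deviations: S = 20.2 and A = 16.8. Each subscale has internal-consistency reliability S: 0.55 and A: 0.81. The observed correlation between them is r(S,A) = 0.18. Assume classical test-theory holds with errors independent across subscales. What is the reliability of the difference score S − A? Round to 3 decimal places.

0.582

Var(S−A) = 20.2² + 16.8² − 2·20.2·16.8·0.18 = 690.28 − 122.17 = 568.11.
Because errors are independent across components, Cov(Tᵢ,Tⱼ) = Cov(Xᵢ,Xⱼ); the off-diagonal part of the true-score variance is the same as above.
True-score variance = [20.2²·0.55 + 16.8²·0.81] − 122.17 = 453.036 − 122.17 = 330.867.
Reliability = 330.867 / 568.11 = 0.582.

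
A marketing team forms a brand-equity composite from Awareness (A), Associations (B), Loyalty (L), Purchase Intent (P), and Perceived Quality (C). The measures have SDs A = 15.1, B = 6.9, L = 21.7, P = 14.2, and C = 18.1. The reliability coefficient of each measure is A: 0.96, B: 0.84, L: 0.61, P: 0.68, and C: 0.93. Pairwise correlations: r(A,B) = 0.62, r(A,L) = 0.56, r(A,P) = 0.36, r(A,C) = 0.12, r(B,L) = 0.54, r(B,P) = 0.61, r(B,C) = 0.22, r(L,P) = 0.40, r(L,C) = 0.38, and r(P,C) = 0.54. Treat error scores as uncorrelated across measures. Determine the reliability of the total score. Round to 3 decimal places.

0.909

Var(A+B+L+P+C) = 15.1² + 6.9² + 21.7² + 14.2² + 18.1² + 2·[15.1·6.9·0.62 + 15.1·21.7·0.56 + 15.1·14.2·0.36 + 15.1·18.1·0.12 + 6.9·21.7·0.54 + 6.9·14.2·0.61 + 6.9·18.1·0.22 + 21.7·14.2·0.40 + 21.7·18.1·0.38 + 14.2·18.1·0.54] = 1275.76 + 1874.96 = 3150.72.
With uncorrelated errors the cross-covariances are all true-score covariance, so they carry over unchanged; only the diagonal terms shrink to ρᵢσᵢ².
True-score variance = [15.1²·0.96 + 6.9²·0.84 + 21.7²·0.61 + 14.2²·0.68 + 18.1²·0.93] + 1874.96 = 987.917 + 1874.96 = 2862.87.
Reliability = 2862.87 / 3150.72 = 0.909.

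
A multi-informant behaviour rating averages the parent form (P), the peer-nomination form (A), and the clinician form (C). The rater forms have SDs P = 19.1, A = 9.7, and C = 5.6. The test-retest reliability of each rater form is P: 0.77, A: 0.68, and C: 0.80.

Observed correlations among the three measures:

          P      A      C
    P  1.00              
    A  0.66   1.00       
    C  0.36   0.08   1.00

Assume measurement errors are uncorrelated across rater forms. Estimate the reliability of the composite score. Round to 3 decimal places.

0.853

Var(P+A+C) = 19.1² + 9.7² + 5.6² + 2·[19.1·9.7·0.66 + 19.1·5.6·0.36 + 9.7·5.6·0.08] = 490.26 + 330.259 = 820.519.
Under uncorrelated errors the observed covariances equal the true-score covariances, so only the own-variance terms attenuate.
True-score variance = [19.1²·0.77 + 9.7²·0.68 + 5.6²·0.80] + 330.259 = 369.973 + 330.259 = 700.232.
Reliability = 700.232 / 820.519 = 0.853.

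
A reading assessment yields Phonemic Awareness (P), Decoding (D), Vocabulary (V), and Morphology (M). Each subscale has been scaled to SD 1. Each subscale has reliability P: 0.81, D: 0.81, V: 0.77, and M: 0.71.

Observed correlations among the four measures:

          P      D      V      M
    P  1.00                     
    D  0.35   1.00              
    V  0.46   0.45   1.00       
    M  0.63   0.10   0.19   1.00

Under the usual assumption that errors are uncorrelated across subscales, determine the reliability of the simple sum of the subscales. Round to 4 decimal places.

0.8923

Var(P+D+V+M) = 4 + 2·[0.35 + 0.46 + 0.63 + 0.45 + 0.10 + 0.19] = 4 + 4.36 = 8.36.
Under uncorrelated errors the observed covariances equal the true-score covariances, so only the own-variance terms attenuate.
True-score variance = [0.81 + 0.81 + 0.77 + 0.71] + 4.36 = 3.1 + 4.36 = 7.46.
Reliability = 7.46 / 8.36 = 0.8923.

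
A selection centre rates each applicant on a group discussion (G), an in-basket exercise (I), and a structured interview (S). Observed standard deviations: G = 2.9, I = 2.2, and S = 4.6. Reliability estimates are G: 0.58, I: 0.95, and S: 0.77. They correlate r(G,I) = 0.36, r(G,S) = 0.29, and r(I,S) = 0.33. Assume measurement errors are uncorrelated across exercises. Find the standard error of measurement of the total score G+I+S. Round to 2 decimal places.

Var(total) = 34.41 + 19.01 = 53.42.
True-score variance = 25.769 + 19.01 = 44.779, so reliability = 0.8382.
Error variance = 53.42 − 44.779 = 8.641; SEM = √8.641 = 2.94.

2.94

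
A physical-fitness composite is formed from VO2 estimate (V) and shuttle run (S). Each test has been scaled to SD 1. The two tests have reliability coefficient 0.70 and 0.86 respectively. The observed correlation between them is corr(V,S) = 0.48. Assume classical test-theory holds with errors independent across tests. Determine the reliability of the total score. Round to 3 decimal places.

Var(V+S) = 2 + 2·[0.48] = 2 + 0.96 = 2.96.
With uncorrelated errors the cross-covariances are all true-score covariance, so they carry over unchanged; only the diagonal terms shrink to ρᵢσᵢ².
True-score variance = [0.70 + 0.86] + 0.96 = 1.56 + 0.96 = 2.52.
Reliability = 2.52 / 2.96 = 0.851.

0.851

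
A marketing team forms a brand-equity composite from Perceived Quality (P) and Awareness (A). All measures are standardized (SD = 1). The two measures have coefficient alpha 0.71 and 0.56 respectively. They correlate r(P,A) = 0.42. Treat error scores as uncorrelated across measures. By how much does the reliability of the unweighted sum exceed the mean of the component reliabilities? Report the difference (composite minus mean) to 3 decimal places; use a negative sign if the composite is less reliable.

Var(sum) = 2 + 0.84 = 2.84; true-score variance = 1.27 + 0.84 = 2.11; composite reliability = 0.7430.
Mean component reliability = 0.6350.
Difference = 0.7430 − 0.6350 = 0.108.

0.108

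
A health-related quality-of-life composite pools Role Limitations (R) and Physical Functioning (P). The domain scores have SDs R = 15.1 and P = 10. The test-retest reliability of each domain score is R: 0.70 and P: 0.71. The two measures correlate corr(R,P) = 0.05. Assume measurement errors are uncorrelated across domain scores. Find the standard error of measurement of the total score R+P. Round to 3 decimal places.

9.869

Var(total) = 328.01 + 15.1 = 343.11.
True-score variance = 230.607 + 15.1 = 245.707, so reliability = 0.7161.
Error variance = 343.11 − 245.707 = 97.403; SEM = √97.403 = 9.869.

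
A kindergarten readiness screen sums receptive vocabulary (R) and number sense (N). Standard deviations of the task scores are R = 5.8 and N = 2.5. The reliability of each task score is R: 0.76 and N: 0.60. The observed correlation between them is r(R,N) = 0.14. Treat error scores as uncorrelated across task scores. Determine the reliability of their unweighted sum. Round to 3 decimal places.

Var(R+N) = 5.8² + 2.5² + 2·[5.8·2.5·0.14] = 39.89 + 4.06 = 43.95.
Because errors are independent across components, Cov(Tᵢ,Tⱼ) = Cov(Xᵢ,Xⱼ); the off-diagonal part of the true-score variance is the same as above.
True-score variance = [5.8²·0.76 + 2.5²·0.60] + 4.06 = 29.3164 + 4.06 = 33.3764.
Reliability = 33.3764 / 43.95 = 0.759.

0.759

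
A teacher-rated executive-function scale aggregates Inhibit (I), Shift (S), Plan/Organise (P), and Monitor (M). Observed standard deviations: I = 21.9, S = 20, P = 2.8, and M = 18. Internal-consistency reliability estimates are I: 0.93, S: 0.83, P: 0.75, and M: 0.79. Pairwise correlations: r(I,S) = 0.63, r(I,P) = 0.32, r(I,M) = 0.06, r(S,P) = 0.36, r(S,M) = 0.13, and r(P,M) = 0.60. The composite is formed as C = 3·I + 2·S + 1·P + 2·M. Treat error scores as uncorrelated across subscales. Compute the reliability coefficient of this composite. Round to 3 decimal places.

Var(C) = 3²·21.9² + 2²·20² + 2.8² + 2²·18² + 2·[6·21.9·20·0.63 + 3·21.9·2.8·0.32 + 6·21.9·18·0.06 + 2·20·2.8·0.36 + 4·20·18·0.13 + 2·2.8·18·0.60] = 7220.33 + 4288.84 = 11509.2.
With uncorrelated errors the cross-covariances are all true-score covariance, so they carry over unchanged; only the diagonal terms shrink to ρᵢσᵢ².
True-score variance = [3²·21.9²·0.93 + 2²·20²·0.83 + 2.8²·0.75 + 2²·18²·0.79] + 4288.84 = 6372.06 + 4288.84 = 10660.9.
Reliability = 10660.9 / 11509.2 = 0.926.

0.926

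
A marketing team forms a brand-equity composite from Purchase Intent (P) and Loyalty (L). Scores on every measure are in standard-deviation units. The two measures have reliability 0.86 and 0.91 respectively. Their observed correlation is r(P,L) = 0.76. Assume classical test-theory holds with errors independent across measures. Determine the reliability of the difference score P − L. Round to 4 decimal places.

0.5208

Var(P−L) = 1 + 1 − 2·0.76 = 2 − 1.52 = 0.48.
Under uncorrelated errors the observed covariances equal the true-score covariances, so only the own-variance terms attenuate.
True-score variance = [0.86 + 0.91] − 1.52 = 1.77 − 1.52 = 0.25.
Reliability = 0.25 / 0.48 = 0.5208.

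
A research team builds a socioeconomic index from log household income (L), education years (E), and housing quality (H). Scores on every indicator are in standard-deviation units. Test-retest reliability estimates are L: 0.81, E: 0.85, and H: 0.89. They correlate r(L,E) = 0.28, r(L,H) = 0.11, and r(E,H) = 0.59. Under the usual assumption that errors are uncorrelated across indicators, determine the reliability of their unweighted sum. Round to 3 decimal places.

0.909

Var(L+E+H) = 3 + 2·[0.28 + 0.11 + 0.59] = 3 + 1.96 = 4.96.
Under uncorrelated errors the observed covariances equal the true-score covariances, so only the own-variance terms attenuate.
True-score variance = [0.81 + 0.85 + 0.89] + 1.96 = 2.55 + 1.96 = 4.51.
Reliability = 4.51 / 4.96 = 0.909.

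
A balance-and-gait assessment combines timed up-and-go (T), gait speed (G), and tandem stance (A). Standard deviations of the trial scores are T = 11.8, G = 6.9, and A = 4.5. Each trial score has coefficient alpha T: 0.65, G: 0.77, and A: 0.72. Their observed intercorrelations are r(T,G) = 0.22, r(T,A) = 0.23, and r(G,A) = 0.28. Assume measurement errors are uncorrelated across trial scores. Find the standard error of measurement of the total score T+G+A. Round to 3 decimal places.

Var(total) = 207.1 + 77.6388 = 284.739.
True-score variance = 141.746 + 77.6388 = 219.385, so reliability = 0.7705.
Error variance = 284.739 − 219.385 = 65.3543; SEM = √65.3543 = 8.084.

8.084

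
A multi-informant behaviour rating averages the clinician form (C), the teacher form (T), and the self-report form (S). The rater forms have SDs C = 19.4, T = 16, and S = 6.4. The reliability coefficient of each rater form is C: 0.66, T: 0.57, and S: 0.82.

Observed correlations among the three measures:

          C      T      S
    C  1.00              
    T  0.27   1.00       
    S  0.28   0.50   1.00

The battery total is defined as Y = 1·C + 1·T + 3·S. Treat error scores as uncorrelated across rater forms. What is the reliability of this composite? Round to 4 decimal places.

Var(Y) = 19.4² + 16² + 3²·6.4² + 2·[19.4·16·0.27 + 3·19.4·6.4·0.28 + 3·16·6.4·0.50] = 1001 + 683.405 = 1684.4.
With uncorrelated errors the cross-covariances are all true-score covariance, so they carry over unchanged; only the diagonal terms shrink to ρᵢσᵢ².
True-score variance = [19.4²·0.66 + 16²·0.57 + 3²·6.4²·0.82] + 683.405 = 696.602 + 683.405 = 1380.01.
Reliability = 1380.01 / 1684.4 = 0.8193.

0.8193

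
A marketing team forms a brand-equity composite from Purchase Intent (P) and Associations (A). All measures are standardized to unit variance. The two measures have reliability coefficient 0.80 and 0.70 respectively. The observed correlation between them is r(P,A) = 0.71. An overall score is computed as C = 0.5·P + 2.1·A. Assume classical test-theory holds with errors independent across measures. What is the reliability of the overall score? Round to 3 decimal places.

0.777

Var(C) = 0.5² + 2.1² + 2·[1.05·0.71] = 4.66 + 1.491 = 6.151.
With uncorrelated errors the cross-covariances are all true-score covariance, so they carry over unchanged; only the diagonal terms shrink to ρᵢσᵢ².
True-score variance = [0.5²·0.80 + 2.1²·0.70] + 1.491 = 3.287 + 1.491 = 4.778.
Reliability = 4.778 / 6.151 = 0.777.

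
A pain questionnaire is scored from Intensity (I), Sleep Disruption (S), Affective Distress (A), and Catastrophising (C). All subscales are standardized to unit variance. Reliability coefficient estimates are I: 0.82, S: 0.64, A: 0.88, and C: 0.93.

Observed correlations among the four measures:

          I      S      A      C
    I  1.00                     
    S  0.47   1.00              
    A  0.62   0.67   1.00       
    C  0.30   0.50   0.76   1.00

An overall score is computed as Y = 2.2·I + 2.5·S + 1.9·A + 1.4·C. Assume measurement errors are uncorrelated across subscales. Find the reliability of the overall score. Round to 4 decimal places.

Var(Y) = 2.2² + 2.5² + 1.9² + 1.4² + 2·[5.5·0.47 + 4.18·0.62 + 3.08·0.30 + 4.75·0.67 + 3.5·0.50 + 2.66·0.76] = 16.66 + 26.1094 = 42.7694.
Because errors are independent across components, Cov(Tᵢ,Tⱼ) = Cov(Xᵢ,Xⱼ); the off-diagonal part of the true-score variance is the same as above.
True-score variance = [2.2²·0.82 + 2.5²·0.64 + 1.9²·0.88 + 1.4²·0.93] + 26.1094 = 12.9684 + 26.1094 = 39.0778.
Reliability = 39.0778 / 42.7694 = 0.9137.

0.9137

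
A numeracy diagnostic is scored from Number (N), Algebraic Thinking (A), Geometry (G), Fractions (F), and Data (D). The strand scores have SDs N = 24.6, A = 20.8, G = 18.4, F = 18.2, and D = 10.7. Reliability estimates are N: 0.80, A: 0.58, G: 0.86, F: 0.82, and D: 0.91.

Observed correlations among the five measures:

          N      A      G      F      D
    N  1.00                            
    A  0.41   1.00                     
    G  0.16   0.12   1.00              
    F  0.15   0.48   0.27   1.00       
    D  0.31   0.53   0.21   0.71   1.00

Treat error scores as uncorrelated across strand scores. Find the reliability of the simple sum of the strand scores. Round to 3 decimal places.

Var(N+A+G+F+D) = 24.6² + 20.8² + 18.4² + 18.2² + 10.7² + 2·[24.6·20.8·0.41 + 24.6·18.4·0.16 + 24.6·18.2·0.15 + 24.6·10.7·0.31 + 20.8·18.4·0.12 + 20.8·18.2·0.48 + 20.8·10.7·0.53 + 18.4·18.2·0.27 + 18.4·10.7·0.21 + 18.2·10.7·0.71] = 1822.09 + 2093.17 = 3915.26.
Under uncorrelated errors the observed covariances equal the true-score covariances, so only the own-variance terms attenuate.
True-score variance = [24.6²·0.80 + 20.8²·0.58 + 18.4²·0.86 + 18.2²·0.82 + 10.7²·0.91] + 2093.17 = 1402.02 + 2093.17 = 3495.2.
Reliability = 3495.2 / 3915.26 = 0.893.

0.893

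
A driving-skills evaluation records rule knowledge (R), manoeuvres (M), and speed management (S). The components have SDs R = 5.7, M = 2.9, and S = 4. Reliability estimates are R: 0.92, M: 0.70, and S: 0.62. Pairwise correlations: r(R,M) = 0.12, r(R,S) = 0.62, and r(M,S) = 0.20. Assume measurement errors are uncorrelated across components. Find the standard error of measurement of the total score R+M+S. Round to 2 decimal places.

3.35

Var(total) = 56.9 + 36.8792 = 93.7792.
True-score variance = 45.6978 + 36.8792 = 82.577, so reliability = 0.8805.
Error variance = 93.7792 − 82.577 = 11.2022; SEM = √11.2022 = 3.35.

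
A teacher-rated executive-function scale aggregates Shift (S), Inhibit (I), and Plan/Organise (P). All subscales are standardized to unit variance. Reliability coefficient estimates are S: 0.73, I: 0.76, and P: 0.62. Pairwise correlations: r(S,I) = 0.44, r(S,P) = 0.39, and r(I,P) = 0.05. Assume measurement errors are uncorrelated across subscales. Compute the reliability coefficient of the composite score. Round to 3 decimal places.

Var(S+I+P) = 3 + 2·[0.44 + 0.39 + 0.05] = 3 + 1.76 = 4.76.
Because errors are independent across components, Cov(Tᵢ,Tⱼ) = Cov(Xᵢ,Xⱼ); the off-diagonal part of the true-score variance is the same as above.
True-score variance = [0.73 + 0.76 + 0.62] + 1.76 = 2.11 + 1.76 = 3.87.
Reliability = 3.87 / 4.76 = 0.813.

0.813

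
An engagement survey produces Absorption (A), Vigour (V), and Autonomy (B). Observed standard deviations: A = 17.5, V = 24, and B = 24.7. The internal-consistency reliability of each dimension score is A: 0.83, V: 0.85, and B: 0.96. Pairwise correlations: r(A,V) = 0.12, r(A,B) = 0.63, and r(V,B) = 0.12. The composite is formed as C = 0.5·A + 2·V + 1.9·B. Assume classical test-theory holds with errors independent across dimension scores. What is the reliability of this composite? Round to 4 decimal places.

0.9222

Var(C) = 0.5²·17.5² + 2²·24² + 1.9²·24.7² + 2·[17.5·24·0.12 + 0.95·17.5·24.7·0.63 + 3.8·24·24.7·0.12] = 4582.99 + 1158.84 = 5741.82.
Because errors are independent across components, Cov(Tᵢ,Tⱼ) = Cov(Xᵢ,Xⱼ); the off-diagonal part of the true-score variance is the same as above.
True-score variance = [0.5²·17.5²·0.83 + 2²·24²·0.85 + 1.9²·24.7²·0.96] + 1158.84 = 4136.27 + 1158.84 = 5295.11.
Reliability = 5295.11 / 5741.82 = 0.9222.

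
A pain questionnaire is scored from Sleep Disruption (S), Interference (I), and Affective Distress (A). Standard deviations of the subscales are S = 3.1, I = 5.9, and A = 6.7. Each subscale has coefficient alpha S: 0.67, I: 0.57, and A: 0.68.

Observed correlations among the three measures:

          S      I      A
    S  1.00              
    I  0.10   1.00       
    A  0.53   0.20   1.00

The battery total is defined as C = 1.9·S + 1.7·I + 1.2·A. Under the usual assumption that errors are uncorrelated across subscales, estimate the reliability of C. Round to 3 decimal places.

0.744

Var(C) = 1.9²·3.1² + 1.7²·5.9² + 1.2²·6.7² + 2·[3.23·3.1·5.9·0.10 + 2.28·3.1·6.7·0.53 + 2.04·5.9·6.7·0.20] = 199.935 + 94.2688 = 294.203.
Under uncorrelated errors the observed covariances equal the true-score covariances, so only the own-variance terms attenuate.
True-score variance = [1.9²·3.1²·0.67 + 1.7²·5.9²·0.57 + 1.2²·6.7²·0.68] + 94.2688 = 124.543 + 94.2688 = 218.811.
Reliability = 218.811 / 294.203 = 0.744.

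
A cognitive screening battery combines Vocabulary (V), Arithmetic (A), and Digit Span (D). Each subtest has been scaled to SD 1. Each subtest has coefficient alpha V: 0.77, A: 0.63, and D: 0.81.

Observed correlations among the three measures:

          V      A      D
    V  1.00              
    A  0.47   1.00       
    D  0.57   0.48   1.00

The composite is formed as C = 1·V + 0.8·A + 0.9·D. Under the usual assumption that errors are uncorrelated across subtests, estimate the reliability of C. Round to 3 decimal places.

Var(C) = 1 + 0.8² + 0.9² + 2·[0.8·0.47 + 0.9·0.57 + 0.72·0.48] = 2.45 + 2.4692 = 4.9192.
Under uncorrelated errors the observed covariances equal the true-score covariances, so only the own-variance terms attenuate.
True-score variance = [0.77 + 0.8²·0.63 + 0.9²·0.81] + 2.4692 = 1.8293 + 2.4692 = 4.2985.
Reliability = 4.2985 / 4.9192 = 0.874.

0.874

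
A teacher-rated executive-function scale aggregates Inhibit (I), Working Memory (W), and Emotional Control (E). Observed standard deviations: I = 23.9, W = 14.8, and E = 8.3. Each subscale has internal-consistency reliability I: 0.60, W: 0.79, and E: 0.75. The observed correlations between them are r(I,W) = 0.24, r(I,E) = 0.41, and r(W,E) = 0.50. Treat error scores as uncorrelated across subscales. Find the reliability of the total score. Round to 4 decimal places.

Var(I+W+E) = 23.9² + 14.8² + 8.3² + 2·[23.9·14.8·0.24 + 23.9·8.3·0.41 + 14.8·8.3·0.50] = 859.14 + 455.289 = 1314.43.
Because errors are independent across components, Cov(Tᵢ,Tⱼ) = Cov(Xᵢ,Xⱼ); the off-diagonal part of the true-score variance is the same as above.
True-score variance = [23.9²·0.60 + 14.8²·0.79 + 8.3²·0.75] + 455.289 = 567.435 + 455.289 = 1022.72.
Reliability = 1022.72 / 1314.43 = 0.7781.

0.7781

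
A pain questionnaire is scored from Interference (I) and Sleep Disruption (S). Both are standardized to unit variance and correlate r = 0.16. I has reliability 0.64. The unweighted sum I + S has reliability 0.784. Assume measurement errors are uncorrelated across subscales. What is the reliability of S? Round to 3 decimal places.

0.859

Var(I+S) = 2 + 2·0.16 = 2.320.
True-score variance = ρ_I + ρ_S + 2·0.16, so 0.784 = (0.64 + ρ_S + 0.32) / 2.320.
ρ_S = 0.784·2.320 − 0.64 − 0.32 = 0.859.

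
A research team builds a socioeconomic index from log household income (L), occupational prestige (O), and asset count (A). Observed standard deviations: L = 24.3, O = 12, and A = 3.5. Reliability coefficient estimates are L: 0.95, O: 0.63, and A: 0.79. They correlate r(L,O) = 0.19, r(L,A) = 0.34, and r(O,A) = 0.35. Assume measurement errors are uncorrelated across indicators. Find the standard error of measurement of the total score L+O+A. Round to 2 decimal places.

Var(total) = 746.74 + 198.042 = 944.782.
True-score variance = 661.363 + 198.042 = 859.405, so reliability = 0.9096.
Error variance = 944.782 − 859.405 = 85.377; SEM = √85.377 = 9.24.

9.24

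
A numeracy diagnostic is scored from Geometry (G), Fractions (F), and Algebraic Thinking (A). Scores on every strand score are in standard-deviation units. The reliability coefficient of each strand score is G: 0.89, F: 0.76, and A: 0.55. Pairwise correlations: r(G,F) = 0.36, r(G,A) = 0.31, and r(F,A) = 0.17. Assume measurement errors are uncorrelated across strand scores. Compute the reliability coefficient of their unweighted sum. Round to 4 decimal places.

Var(G+F+A) = 3 + 2·[0.36 + 0.31 + 0.17] = 3 + 1.68 = 4.68.
Because errors are independent across components, Cov(Tᵢ,Tⱼ) = Cov(Xᵢ,Xⱼ); the off-diagonal part of the true-score variance is the same as above.
True-score variance = [0.89 + 0.76 + 0.55] + 1.68 = 2.2 + 1.68 = 3.88.
Reliability = 3.88 / 4.68 = 0.8291.

0.8291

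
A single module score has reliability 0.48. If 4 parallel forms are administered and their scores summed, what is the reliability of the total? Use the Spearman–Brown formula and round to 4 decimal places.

ρ_k = kρ / (1 + (k−1)ρ) = 4·0.48 / (1 + 3·0.48) = 1.920 / 2.440 = 0.7869.

0.7869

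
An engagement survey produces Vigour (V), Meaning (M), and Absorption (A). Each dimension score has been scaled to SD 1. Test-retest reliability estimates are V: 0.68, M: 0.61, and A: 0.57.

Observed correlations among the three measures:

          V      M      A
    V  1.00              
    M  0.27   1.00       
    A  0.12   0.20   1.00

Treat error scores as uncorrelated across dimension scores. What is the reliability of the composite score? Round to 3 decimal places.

0.727

Var(V+M+A) = 3 + 2·[0.27 + 0.12 + 0.20] = 3 + 1.18 = 4.18.
With uncorrelated errors the cross-covariances are all true-score covariance, so they carry over unchanged; only the diagonal terms shrink to ρᵢσᵢ².
True-score variance = [0.68 + 0.61 + 0.57] + 1.18 = 1.86 + 1.18 = 3.04.
Reliability = 3.04 / 4.18 = 0.727.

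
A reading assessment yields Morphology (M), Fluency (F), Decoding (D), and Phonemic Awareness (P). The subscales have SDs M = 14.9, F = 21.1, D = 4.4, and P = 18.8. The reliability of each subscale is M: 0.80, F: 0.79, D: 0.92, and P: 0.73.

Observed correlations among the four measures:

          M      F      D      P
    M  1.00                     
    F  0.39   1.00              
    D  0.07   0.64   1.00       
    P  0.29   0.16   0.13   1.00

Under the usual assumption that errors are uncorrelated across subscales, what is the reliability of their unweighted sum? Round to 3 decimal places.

Var(M+F+D+P) = 14.9² + 21.1² + 4.4² + 18.8² + 2·[14.9·21.1·0.39 + 14.9·4.4·0.07 + 14.9·18.8·0.29 + 21.1·4.4·0.64 + 21.1·18.8·0.16 + 4.4·18.8·0.13] = 1040.02 + 684.152 = 1724.17.
With uncorrelated errors the cross-covariances are all true-score covariance, so they carry over unchanged; only the diagonal terms shrink to ρᵢσᵢ².
True-score variance = [14.9²·0.80 + 21.1²·0.79 + 4.4²·0.92 + 18.8²·0.73] + 684.152 = 805.146 + 684.152 = 1489.3.
Reliability = 1489.3 / 1724.17 = 0.864.

0.864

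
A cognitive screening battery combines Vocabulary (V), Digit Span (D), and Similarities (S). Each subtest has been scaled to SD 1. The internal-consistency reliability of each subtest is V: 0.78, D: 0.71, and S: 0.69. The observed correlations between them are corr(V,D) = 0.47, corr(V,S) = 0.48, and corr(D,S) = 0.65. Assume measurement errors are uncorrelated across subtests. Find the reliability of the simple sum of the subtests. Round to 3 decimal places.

Var(V+D+S) = 3 + 2·[0.47 + 0.48 + 0.65] = 3 + 3.2 = 6.2.
Because errors are independent across components, Cov(Tᵢ,Tⱼ) = Cov(Xᵢ,Xⱼ); the off-diagonal part of the true-score variance is the same as above.
True-score variance = [0.78 + 0.71 + 0.69] + 3.2 = 2.18 + 3.2 = 5.38.
Reliability = 5.38 / 6.2 = 0.868.

0.868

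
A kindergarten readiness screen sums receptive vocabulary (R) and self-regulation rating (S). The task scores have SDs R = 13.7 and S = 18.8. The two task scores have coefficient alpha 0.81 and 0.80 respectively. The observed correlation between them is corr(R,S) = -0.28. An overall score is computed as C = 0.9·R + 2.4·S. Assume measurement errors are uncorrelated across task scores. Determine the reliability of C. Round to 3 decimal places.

Var(C) = 0.9²·13.7² + 2.4²·18.8² + 2·[2.16·13.7·18.8·(-0.28)] = 2187.84 − 311.545 = 1876.3.
Under uncorrelated errors the observed covariances equal the true-score covariances, so only the own-variance terms attenuate.
True-score variance = [0.9²·13.7²·0.81 + 2.4²·18.8²·0.80] − 311.545 = 1751.79 − 311.545 = 1440.25.
Reliability = 1440.25 / 1876.3 = 0.768.

0.768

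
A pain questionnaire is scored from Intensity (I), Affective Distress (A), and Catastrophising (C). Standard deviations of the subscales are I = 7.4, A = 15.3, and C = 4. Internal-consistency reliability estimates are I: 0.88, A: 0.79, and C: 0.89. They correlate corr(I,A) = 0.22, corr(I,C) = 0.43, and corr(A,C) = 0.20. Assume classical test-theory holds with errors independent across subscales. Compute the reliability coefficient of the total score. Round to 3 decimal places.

Var(I+A+C) = 7.4² + 15.3² + 4² + 2·[7.4·15.3·0.22 + 7.4·4·0.43 + 15.3·4·0.20] = 304.85 + 99.7528 = 404.603.
With uncorrelated errors the cross-covariances are all true-score covariance, so they carry over unchanged; only the diagonal terms shrink to ρᵢσᵢ².
True-score variance = [7.4²·0.88 + 15.3²·0.79 + 4²·0.89] + 99.7528 = 247.36 + 99.7528 = 347.113.
Reliability = 347.113 / 404.603 = 0.858.

0.858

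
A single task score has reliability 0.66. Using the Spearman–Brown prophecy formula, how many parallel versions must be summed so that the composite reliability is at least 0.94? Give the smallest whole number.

k ≥ ρ*(1−ρ₁)/(ρ₁(1−ρ*)) = 0.94·0.34 / (0.66·0.06) = 8.071.
Smallest integer k = 9.

9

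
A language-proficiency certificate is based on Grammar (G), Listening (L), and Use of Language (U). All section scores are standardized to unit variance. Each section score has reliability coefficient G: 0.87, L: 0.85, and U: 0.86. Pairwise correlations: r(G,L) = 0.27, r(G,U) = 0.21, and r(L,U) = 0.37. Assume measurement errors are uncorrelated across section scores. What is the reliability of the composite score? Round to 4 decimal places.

0.9106

Var(G+L+U) = 3 + 2·[0.27 + 0.21 + 0.37] = 3 + 1.7 = 4.7.
With uncorrelated errors the cross-covariances are all true-score covariance, so they carry over unchanged; only the diagonal terms shrink to ρᵢσᵢ².
True-score variance = [0.87 + 0.85 + 0.86] + 1.7 = 2.58 + 1.7 = 4.28.
Reliability = 4.28 / 4.7 = 0.9106.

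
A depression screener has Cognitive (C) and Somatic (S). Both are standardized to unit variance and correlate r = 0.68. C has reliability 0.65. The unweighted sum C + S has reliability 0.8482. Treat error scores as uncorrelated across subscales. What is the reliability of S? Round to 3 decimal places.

0.840

Var(C+S) = 2 + 2·0.68 = 3.360.
True-score variance = ρ_C + ρ_S + 2·0.68, so 0.8482 = (0.65 + ρ_S + 1.36) / 3.360.
ρ_S = 0.8482·3.360 − 0.65 − 1.36 = 0.840.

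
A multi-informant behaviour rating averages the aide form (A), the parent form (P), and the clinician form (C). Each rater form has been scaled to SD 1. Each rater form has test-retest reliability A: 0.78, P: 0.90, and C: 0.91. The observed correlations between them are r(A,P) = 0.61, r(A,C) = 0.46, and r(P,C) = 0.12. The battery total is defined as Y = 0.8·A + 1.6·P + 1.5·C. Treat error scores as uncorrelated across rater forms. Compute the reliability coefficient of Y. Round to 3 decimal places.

0.931

Var(Y) = 0.8² + 1.6² + 1.5² + 2·[1.28·0.61 + 1.2·0.46 + 2.4·0.12] = 5.45 + 3.2416 = 8.6916.
Because errors are independent across components, Cov(Tᵢ,Tⱼ) = Cov(Xᵢ,Xⱼ); the off-diagonal part of the true-score variance is the same as above.
True-score variance = [0.8²·0.78 + 1.6²·0.90 + 1.5²·0.91] + 3.2416 = 4.8507 + 3.2416 = 8.0923.
Reliability = 8.0923 / 8.6916 = 0.931.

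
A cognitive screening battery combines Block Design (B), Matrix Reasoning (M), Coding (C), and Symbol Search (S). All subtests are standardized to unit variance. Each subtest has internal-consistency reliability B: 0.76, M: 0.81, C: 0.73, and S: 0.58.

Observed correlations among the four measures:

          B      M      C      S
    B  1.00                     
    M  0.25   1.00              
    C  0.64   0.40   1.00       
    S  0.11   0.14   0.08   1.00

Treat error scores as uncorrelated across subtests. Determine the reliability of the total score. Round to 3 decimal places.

Var(B+M+C+S) = 4 + 2·[0.25 + 0.64 + 0.11 + 0.40 + 0.14 + 0.08] = 4 + 3.24 = 7.24.
Because errors are independent across components, Cov(Tᵢ,Tⱼ) = Cov(Xᵢ,Xⱼ); the off-diagonal part of the true-score variance is the same as above.
True-score variance = [0.76 + 0.81 + 0.73 + 0.58] + 3.24 = 2.88 + 3.24 = 6.12.
Reliability = 6.12 / 7.24 = 0.845.

0.845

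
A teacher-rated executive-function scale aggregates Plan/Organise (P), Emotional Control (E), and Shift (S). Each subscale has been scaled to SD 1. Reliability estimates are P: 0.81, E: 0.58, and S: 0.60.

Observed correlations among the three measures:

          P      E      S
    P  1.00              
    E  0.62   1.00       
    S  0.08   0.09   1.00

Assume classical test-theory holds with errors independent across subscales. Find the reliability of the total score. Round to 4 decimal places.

Var(P+E+S) = 3 + 2·[0.62 + 0.08 + 0.09] = 3 + 1.58 = 4.58.
Under uncorrelated errors the observed covariances equal the true-score covariances, so only the own-variance terms attenuate.
True-score variance = [0.81 + 0.58 + 0.60] + 1.58 = 1.99 + 1.58 = 3.57.
Reliability = 3.57 / 4.58 = 0.7795.

0.7795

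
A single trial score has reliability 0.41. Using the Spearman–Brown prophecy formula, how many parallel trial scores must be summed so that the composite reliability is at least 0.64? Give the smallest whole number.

k ≥ ρ*(1−ρ₁)/(ρ₁(1−ρ*)) = 0.64·0.59 / (0.41·0.36) = 2.558.
Smallest integer k = 3.

3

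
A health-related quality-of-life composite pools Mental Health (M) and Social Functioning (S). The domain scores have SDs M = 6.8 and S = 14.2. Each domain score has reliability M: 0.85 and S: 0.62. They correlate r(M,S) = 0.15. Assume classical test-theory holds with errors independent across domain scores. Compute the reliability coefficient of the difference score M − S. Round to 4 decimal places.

0.6183

Var(M−S) = 6.8² + 14.2² − 2·6.8·14.2·0.15 = 247.88 − 28.968 = 218.912.
Because errors are independent across components, Cov(Tᵢ,Tⱼ) = Cov(Xᵢ,Xⱼ); the off-diagonal part of the true-score variance is the same as above.
True-score variance = [6.8²·0.85 + 14.2²·0.62] − 28.968 = 164.321 − 28.968 = 135.353.
Reliability = 135.353 / 218.912 = 0.6183.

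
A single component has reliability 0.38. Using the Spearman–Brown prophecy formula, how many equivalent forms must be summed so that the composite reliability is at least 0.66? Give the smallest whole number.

k ≥ ρ*(1−ρ₁)/(ρ₁(1−ρ*)) = 0.66·0.62 / (0.38·0.34) = 3.167.
Smallest integer k = 4.

4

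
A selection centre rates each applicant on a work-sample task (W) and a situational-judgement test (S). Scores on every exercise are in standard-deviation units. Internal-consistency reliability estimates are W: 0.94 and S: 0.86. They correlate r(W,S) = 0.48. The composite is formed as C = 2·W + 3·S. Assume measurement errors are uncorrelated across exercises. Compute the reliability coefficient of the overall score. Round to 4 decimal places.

Var(C) = 2² + 3² + 2·[6·0.48] = 13 + 5.76 = 18.76.
Because errors are independent across components, Cov(Tᵢ,Tⱼ) = Cov(Xᵢ,Xⱼ); the off-diagonal part of the true-score variance is the same as above.
True-score variance = [2²·0.94 + 3²·0.86] + 5.76 = 11.5 + 5.76 = 17.26.
Reliability = 17.26 / 18.76 = 0.9200.

0.9200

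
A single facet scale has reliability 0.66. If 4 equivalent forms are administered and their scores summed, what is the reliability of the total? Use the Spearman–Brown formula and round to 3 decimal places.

ρ_k = kρ / (1 + (k−1)ρ) = 4·0.66 / (1 + 3·0.66) = 2.640 / 2.980 = 0.886.

0.886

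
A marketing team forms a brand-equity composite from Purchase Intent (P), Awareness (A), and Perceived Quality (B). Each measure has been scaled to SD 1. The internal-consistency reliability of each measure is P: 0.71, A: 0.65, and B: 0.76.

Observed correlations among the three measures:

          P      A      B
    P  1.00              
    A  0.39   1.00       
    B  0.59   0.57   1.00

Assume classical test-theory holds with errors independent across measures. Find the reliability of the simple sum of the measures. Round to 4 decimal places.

0.8557

Var(P+A+B) = 3 + 2·[0.39 + 0.59 + 0.57] = 3 + 3.1 = 6.1.
Under uncorrelated errors the observed covariances equal the true-score covariances, so only the own-variance terms attenuate.
True-score variance = [0.71 + 0.65 + 0.76] + 3.1 = 2.12 + 3.1 = 5.22.
Reliability = 5.22 / 6.1 = 0.8557.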